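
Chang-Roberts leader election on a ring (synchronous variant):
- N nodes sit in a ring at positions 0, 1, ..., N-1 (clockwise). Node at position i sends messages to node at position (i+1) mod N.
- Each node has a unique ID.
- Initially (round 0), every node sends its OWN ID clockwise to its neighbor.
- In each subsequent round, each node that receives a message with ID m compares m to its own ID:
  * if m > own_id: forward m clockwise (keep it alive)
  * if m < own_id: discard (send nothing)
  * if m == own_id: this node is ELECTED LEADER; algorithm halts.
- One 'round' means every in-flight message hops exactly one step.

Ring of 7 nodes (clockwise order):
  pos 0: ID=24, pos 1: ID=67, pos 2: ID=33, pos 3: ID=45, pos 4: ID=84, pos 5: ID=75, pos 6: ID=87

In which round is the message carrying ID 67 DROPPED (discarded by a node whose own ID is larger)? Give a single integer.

Answer: 3

Derivation:
Round 1: pos1(id67) recv 24: drop; pos2(id33) recv 67: fwd; pos3(id45) recv 33: drop; pos4(id84) recv 45: drop; pos5(id75) recv 84: fwd; pos6(id87) recv 75: drop; pos0(id24) recv 87: fwd
Round 2: pos3(id45) recv 67: fwd; pos6(id87) recv 84: drop; pos1(id67) recv 87: fwd
Round 3: pos4(id84) recv 67: drop; pos2(id33) recv 87: fwd
Round 4: pos3(id45) recv 87: fwd
Round 5: pos4(id84) recv 87: fwd
Round 6: pos5(id75) recv 87: fwd
Round 7: pos6(id87) recv 87: ELECTED
Message ID 67 originates at pos 1; dropped at pos 4 in round 3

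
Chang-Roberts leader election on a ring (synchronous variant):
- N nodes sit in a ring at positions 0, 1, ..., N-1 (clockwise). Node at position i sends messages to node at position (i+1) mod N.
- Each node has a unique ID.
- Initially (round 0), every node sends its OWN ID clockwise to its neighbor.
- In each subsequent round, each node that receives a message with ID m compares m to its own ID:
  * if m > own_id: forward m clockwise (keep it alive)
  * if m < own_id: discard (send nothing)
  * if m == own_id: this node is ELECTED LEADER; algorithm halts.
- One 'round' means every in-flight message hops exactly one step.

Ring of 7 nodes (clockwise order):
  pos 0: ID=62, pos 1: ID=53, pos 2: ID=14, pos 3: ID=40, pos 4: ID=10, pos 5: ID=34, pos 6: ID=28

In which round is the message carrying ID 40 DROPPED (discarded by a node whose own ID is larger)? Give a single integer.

Round 1: pos1(id53) recv 62: fwd; pos2(id14) recv 53: fwd; pos3(id40) recv 14: drop; pos4(id10) recv 40: fwd; pos5(id34) recv 10: drop; pos6(id28) recv 34: fwd; pos0(id62) recv 28: drop
Round 2: pos2(id14) recv 62: fwd; pos3(id40) recv 53: fwd; pos5(id34) recv 40: fwd; pos0(id62) recv 34: drop
Round 3: pos3(id40) recv 62: fwd; pos4(id10) recv 53: fwd; pos6(id28) recv 40: fwd
Round 4: pos4(id10) recv 62: fwd; pos5(id34) recv 53: fwd; pos0(id62) recv 40: drop
Round 5: pos5(id34) recv 62: fwd; pos6(id28) recv 53: fwd
Round 6: pos6(id28) recv 62: fwd; pos0(id62) recv 53: drop
Round 7: pos0(id62) recv 62: ELECTED
Message ID 40 originates at pos 3; dropped at pos 0 in round 4

Answer: 4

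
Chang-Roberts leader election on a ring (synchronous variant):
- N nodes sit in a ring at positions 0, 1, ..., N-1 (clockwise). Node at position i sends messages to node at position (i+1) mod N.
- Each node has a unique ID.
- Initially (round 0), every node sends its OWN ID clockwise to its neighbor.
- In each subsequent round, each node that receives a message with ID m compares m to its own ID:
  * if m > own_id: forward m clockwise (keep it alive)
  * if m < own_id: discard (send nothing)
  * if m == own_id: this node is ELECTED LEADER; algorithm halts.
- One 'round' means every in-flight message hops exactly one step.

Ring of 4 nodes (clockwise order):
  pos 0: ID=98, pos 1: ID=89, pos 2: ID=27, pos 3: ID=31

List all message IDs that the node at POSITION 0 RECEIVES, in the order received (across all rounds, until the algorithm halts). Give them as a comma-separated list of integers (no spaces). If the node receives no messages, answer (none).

Answer: 31,89,98

Derivation:
Round 1: pos1(id89) recv 98: fwd; pos2(id27) recv 89: fwd; pos3(id31) recv 27: drop; pos0(id98) recv 31: drop
Round 2: pos2(id27) recv 98: fwd; pos3(id31) recv 89: fwd
Round 3: pos3(id31) recv 98: fwd; pos0(id98) recv 89: drop
Round 4: pos0(id98) recv 98: ELECTED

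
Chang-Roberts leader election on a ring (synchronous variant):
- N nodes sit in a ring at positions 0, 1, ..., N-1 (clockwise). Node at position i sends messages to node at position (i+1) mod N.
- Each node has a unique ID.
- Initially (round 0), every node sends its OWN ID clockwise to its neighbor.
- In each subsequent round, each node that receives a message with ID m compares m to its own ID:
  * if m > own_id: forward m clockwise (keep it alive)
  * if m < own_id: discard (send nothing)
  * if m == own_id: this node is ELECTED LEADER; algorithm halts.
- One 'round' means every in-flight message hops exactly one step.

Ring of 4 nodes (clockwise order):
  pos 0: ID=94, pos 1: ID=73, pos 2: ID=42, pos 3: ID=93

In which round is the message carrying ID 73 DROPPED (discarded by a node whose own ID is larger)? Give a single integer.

Answer: 2

Derivation:
Round 1: pos1(id73) recv 94: fwd; pos2(id42) recv 73: fwd; pos3(id93) recv 42: drop; pos0(id94) recv 93: drop
Round 2: pos2(id42) recv 94: fwd; pos3(id93) recv 73: drop
Round 3: pos3(id93) recv 94: fwd
Round 4: pos0(id94) recv 94: ELECTED
Message ID 73 originates at pos 1; dropped at pos 3 in round 2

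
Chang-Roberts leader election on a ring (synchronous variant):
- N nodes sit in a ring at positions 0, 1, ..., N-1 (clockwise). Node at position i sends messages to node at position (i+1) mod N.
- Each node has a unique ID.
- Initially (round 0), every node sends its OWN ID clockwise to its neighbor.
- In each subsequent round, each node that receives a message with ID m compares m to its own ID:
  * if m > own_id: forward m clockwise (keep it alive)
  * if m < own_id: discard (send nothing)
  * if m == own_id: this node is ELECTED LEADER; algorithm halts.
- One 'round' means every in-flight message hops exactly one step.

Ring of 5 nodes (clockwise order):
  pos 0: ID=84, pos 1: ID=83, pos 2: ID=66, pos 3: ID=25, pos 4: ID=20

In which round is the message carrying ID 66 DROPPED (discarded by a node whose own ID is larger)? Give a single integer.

Answer: 3

Derivation:
Round 1: pos1(id83) recv 84: fwd; pos2(id66) recv 83: fwd; pos3(id25) recv 66: fwd; pos4(id20) recv 25: fwd; pos0(id84) recv 20: drop
Round 2: pos2(id66) recv 84: fwd; pos3(id25) recv 83: fwd; pos4(id20) recv 66: fwd; pos0(id84) recv 25: drop
Round 3: pos3(id25) recv 84: fwd; pos4(id20) recv 83: fwd; pos0(id84) recv 66: drop
Round 4: pos4(id20) recv 84: fwd; pos0(id84) recv 83: drop
Round 5: pos0(id84) recv 84: ELECTED
Message ID 66 originates at pos 2; dropped at pos 0 in round 3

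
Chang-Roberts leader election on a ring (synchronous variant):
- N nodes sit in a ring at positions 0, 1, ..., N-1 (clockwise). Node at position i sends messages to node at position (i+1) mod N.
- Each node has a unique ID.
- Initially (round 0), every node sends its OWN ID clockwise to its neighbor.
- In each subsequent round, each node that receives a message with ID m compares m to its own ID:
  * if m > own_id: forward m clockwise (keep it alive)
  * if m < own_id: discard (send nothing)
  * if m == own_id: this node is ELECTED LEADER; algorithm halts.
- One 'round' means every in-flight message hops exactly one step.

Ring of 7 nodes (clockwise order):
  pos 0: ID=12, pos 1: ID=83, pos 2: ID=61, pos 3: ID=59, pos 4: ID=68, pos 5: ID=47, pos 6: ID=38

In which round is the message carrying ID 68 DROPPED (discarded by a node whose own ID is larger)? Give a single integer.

Round 1: pos1(id83) recv 12: drop; pos2(id61) recv 83: fwd; pos3(id59) recv 61: fwd; pos4(id68) recv 59: drop; pos5(id47) recv 68: fwd; pos6(id38) recv 47: fwd; pos0(id12) recv 38: fwd
Round 2: pos3(id59) recv 83: fwd; pos4(id68) recv 61: drop; pos6(id38) recv 68: fwd; pos0(id12) recv 47: fwd; pos1(id83) recv 38: drop
Round 3: pos4(id68) recv 83: fwd; pos0(id12) recv 68: fwd; pos1(id83) recv 47: drop
Round 4: pos5(id47) recv 83: fwd; pos1(id83) recv 68: drop
Round 5: pos6(id38) recv 83: fwd
Round 6: pos0(id12) recv 83: fwd
Round 7: pos1(id83) recv 83: ELECTED
Message ID 68 originates at pos 4; dropped at pos 1 in round 4

Answer: 4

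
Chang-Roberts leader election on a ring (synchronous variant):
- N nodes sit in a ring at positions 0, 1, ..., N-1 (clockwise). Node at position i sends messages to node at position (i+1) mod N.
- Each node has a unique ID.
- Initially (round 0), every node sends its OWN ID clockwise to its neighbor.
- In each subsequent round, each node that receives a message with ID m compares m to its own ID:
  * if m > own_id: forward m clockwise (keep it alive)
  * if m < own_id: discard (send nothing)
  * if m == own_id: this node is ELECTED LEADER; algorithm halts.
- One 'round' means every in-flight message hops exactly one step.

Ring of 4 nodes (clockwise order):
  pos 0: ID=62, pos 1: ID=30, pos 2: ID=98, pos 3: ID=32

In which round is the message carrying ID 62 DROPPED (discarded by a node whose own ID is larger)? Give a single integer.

Round 1: pos1(id30) recv 62: fwd; pos2(id98) recv 30: drop; pos3(id32) recv 98: fwd; pos0(id62) recv 32: drop
Round 2: pos2(id98) recv 62: drop; pos0(id62) recv 98: fwd
Round 3: pos1(id30) recv 98: fwd
Round 4: pos2(id98) recv 98: ELECTED
Message ID 62 originates at pos 0; dropped at pos 2 in round 2

Answer: 2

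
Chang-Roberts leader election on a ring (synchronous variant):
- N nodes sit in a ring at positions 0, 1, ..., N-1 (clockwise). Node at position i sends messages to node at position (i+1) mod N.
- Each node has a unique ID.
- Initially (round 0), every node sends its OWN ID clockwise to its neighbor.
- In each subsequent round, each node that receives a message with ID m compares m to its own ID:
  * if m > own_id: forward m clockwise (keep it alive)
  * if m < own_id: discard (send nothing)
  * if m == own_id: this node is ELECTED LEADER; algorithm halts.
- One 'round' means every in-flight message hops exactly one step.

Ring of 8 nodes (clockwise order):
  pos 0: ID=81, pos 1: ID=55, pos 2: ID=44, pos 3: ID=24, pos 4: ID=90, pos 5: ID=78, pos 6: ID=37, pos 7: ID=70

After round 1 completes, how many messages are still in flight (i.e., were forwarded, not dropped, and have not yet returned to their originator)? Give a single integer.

Round 1: pos1(id55) recv 81: fwd; pos2(id44) recv 55: fwd; pos3(id24) recv 44: fwd; pos4(id90) recv 24: drop; pos5(id78) recv 90: fwd; pos6(id37) recv 78: fwd; pos7(id70) recv 37: drop; pos0(id81) recv 70: drop
After round 1: 5 messages still in flight

Answer: 5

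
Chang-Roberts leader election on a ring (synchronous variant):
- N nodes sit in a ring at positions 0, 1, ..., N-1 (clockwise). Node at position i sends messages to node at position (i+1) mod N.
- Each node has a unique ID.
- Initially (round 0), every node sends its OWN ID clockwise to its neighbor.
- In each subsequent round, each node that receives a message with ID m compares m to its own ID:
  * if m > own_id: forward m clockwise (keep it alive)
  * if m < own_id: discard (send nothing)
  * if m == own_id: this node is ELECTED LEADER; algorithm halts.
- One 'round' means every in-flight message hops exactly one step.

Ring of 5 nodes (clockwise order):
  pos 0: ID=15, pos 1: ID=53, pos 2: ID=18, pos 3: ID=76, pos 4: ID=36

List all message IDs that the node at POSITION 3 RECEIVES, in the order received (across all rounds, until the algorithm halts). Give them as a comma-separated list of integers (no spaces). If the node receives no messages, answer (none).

Round 1: pos1(id53) recv 15: drop; pos2(id18) recv 53: fwd; pos3(id76) recv 18: drop; pos4(id36) recv 76: fwd; pos0(id15) recv 36: fwd
Round 2: pos3(id76) recv 53: drop; pos0(id15) recv 76: fwd; pos1(id53) recv 36: drop
Round 3: pos1(id53) recv 76: fwd
Round 4: pos2(id18) recv 76: fwd
Round 5: pos3(id76) recv 76: ELECTED

Answer: 18,53,76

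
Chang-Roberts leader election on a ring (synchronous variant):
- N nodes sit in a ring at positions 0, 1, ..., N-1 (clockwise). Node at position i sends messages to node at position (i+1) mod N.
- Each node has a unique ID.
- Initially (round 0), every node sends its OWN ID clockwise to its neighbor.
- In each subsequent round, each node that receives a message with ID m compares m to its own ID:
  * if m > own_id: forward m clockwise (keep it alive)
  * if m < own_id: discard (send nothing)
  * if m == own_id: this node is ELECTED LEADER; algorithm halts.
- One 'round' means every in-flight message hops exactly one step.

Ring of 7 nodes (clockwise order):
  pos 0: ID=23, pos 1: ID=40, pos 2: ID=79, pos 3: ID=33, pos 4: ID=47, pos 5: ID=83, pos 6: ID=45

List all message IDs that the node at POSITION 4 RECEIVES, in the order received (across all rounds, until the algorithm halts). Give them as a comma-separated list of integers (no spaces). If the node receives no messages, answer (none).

Answer: 33,79,83

Derivation:
Round 1: pos1(id40) recv 23: drop; pos2(id79) recv 40: drop; pos3(id33) recv 79: fwd; pos4(id47) recv 33: drop; pos5(id83) recv 47: drop; pos6(id45) recv 83: fwd; pos0(id23) recv 45: fwd
Round 2: pos4(id47) recv 79: fwd; pos0(id23) recv 83: fwd; pos1(id40) recv 45: fwd
Round 3: pos5(id83) recv 79: drop; pos1(id40) recv 83: fwd; pos2(id79) recv 45: drop
Round 4: pos2(id79) recv 83: fwd
Round 5: pos3(id33) recv 83: fwd
Round 6: pos4(id47) recv 83: fwd
Round 7: pos5(id83) recv 83: ELECTED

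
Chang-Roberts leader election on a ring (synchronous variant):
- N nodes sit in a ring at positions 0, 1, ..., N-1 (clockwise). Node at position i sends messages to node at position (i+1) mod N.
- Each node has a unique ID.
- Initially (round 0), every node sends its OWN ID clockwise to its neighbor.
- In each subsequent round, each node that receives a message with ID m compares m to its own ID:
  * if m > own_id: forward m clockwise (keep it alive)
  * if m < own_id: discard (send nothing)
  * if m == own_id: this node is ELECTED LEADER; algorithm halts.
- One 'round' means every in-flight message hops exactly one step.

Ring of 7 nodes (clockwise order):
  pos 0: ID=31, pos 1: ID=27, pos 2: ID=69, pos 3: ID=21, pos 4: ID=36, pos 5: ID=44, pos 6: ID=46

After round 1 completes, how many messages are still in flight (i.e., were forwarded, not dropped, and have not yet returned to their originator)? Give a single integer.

Round 1: pos1(id27) recv 31: fwd; pos2(id69) recv 27: drop; pos3(id21) recv 69: fwd; pos4(id36) recv 21: drop; pos5(id44) recv 36: drop; pos6(id46) recv 44: drop; pos0(id31) recv 46: fwd
After round 1: 3 messages still in flight

Answer: 3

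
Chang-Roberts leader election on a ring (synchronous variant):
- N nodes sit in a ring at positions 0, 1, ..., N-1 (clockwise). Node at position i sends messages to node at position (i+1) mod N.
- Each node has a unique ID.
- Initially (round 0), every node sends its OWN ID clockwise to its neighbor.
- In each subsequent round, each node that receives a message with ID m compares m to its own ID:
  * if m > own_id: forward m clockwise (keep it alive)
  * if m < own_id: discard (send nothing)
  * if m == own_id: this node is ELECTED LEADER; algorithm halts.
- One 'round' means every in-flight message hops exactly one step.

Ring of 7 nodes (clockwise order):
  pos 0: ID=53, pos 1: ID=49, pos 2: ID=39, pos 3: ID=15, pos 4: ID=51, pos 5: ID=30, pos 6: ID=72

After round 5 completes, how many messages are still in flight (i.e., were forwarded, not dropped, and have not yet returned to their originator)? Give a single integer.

Answer: 2

Derivation:
Round 1: pos1(id49) recv 53: fwd; pos2(id39) recv 49: fwd; pos3(id15) recv 39: fwd; pos4(id51) recv 15: drop; pos5(id30) recv 51: fwd; pos6(id72) recv 30: drop; pos0(id53) recv 72: fwd
Round 2: pos2(id39) recv 53: fwd; pos3(id15) recv 49: fwd; pos4(id51) recv 39: drop; pos6(id72) recv 51: drop; pos1(id49) recv 72: fwd
Round 3: pos3(id15) recv 53: fwd; pos4(id51) recv 49: drop; pos2(id39) recv 72: fwd
Round 4: pos4(id51) recv 53: fwd; pos3(id15) recv 72: fwd
Round 5: pos5(id30) recv 53: fwd; pos4(id51) recv 72: fwd
After round 5: 2 messages still in flight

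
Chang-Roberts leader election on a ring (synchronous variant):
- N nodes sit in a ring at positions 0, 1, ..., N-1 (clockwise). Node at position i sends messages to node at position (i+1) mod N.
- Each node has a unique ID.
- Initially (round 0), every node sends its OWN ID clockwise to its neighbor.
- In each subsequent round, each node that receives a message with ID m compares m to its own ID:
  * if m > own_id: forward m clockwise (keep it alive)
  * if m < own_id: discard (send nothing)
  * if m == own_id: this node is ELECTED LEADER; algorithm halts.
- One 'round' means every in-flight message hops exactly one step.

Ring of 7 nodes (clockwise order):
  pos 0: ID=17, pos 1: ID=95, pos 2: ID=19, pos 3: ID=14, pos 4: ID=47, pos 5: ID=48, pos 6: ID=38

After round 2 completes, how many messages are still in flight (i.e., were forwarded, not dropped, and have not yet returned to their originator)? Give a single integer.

Answer: 2

Derivation:
Round 1: pos1(id95) recv 17: drop; pos2(id19) recv 95: fwd; pos3(id14) recv 19: fwd; pos4(id47) recv 14: drop; pos5(id48) recv 47: drop; pos6(id38) recv 48: fwd; pos0(id17) recv 38: fwd
Round 2: pos3(id14) recv 95: fwd; pos4(id47) recv 19: drop; pos0(id17) recv 48: fwd; pos1(id95) recv 38: drop
After round 2: 2 messages still in flight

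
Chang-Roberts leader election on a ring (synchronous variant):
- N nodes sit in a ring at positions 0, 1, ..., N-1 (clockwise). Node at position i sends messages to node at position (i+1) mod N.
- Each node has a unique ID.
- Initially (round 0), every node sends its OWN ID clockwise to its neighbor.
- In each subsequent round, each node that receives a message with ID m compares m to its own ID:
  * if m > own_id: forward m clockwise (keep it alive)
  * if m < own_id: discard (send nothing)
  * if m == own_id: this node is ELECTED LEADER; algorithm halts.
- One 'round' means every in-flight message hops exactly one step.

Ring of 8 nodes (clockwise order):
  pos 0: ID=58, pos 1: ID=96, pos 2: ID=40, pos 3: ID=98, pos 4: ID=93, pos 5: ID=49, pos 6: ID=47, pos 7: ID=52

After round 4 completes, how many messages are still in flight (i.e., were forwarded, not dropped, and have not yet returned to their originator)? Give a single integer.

Round 1: pos1(id96) recv 58: drop; pos2(id40) recv 96: fwd; pos3(id98) recv 40: drop; pos4(id93) recv 98: fwd; pos5(id49) recv 93: fwd; pos6(id47) recv 49: fwd; pos7(id52) recv 47: drop; pos0(id58) recv 52: drop
Round 2: pos3(id98) recv 96: drop; pos5(id49) recv 98: fwd; pos6(id47) recv 93: fwd; pos7(id52) recv 49: drop
Round 3: pos6(id47) recv 98: fwd; pos7(id52) recv 93: fwd
Round 4: pos7(id52) recv 98: fwd; pos0(id58) recv 93: fwd
After round 4: 2 messages still in flight

Answer: 2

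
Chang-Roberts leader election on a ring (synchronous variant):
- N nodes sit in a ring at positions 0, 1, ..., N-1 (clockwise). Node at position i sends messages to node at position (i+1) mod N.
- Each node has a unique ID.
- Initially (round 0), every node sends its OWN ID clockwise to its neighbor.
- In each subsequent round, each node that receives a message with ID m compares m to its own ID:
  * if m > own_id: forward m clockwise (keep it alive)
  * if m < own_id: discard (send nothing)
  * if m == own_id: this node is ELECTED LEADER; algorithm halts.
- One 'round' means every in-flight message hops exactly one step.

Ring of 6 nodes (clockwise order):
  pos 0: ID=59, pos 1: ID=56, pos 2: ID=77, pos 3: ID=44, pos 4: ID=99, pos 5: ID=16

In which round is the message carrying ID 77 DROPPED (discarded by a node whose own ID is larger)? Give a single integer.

Round 1: pos1(id56) recv 59: fwd; pos2(id77) recv 56: drop; pos3(id44) recv 77: fwd; pos4(id99) recv 44: drop; pos5(id16) recv 99: fwd; pos0(id59) recv 16: drop
Round 2: pos2(id77) recv 59: drop; pos4(id99) recv 77: drop; pos0(id59) recv 99: fwd
Round 3: pos1(id56) recv 99: fwd
Round 4: pos2(id77) recv 99: fwd
Round 5: pos3(id44) recv 99: fwd
Round 6: pos4(id99) recv 99: ELECTED
Message ID 77 originates at pos 2; dropped at pos 4 in round 2

Answer: 2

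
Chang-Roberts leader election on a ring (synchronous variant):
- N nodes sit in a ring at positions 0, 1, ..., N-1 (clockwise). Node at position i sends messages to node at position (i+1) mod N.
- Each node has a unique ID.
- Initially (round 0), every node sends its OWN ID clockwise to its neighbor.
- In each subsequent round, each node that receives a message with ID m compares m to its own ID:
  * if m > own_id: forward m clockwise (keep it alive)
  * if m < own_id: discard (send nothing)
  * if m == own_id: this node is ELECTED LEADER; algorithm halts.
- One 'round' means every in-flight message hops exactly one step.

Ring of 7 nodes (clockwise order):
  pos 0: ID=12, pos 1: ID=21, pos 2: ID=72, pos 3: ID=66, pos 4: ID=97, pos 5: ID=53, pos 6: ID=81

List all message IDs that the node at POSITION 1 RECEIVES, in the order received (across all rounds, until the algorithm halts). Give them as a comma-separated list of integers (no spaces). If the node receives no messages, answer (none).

Answer: 12,81,97

Derivation:
Round 1: pos1(id21) recv 12: drop; pos2(id72) recv 21: drop; pos3(id66) recv 72: fwd; pos4(id97) recv 66: drop; pos5(id53) recv 97: fwd; pos6(id81) recv 53: drop; pos0(id12) recv 81: fwd
Round 2: pos4(id97) recv 72: drop; pos6(id81) recv 97: fwd; pos1(id21) recv 81: fwd
Round 3: pos0(id12) recv 97: fwd; pos2(id72) recv 81: fwd
Round 4: pos1(id21) recv 97: fwd; pos3(id66) recv 81: fwd
Round 5: pos2(id72) recv 97: fwd; pos4(id97) recv 81: drop
Round 6: pos3(id66) recv 97: fwd
Round 7: pos4(id97) recv 97: ELECTED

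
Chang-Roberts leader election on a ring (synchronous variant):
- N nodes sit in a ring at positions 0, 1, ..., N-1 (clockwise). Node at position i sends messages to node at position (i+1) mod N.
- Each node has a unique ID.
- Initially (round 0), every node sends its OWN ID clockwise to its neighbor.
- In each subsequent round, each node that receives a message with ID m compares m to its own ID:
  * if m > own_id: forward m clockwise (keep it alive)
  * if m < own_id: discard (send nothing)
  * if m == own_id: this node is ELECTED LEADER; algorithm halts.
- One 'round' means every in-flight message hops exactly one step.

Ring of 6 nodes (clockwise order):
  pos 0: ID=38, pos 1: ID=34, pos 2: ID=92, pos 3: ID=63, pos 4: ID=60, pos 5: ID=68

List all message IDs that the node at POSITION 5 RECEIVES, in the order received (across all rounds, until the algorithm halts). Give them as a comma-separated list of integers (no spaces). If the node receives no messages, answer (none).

Round 1: pos1(id34) recv 38: fwd; pos2(id92) recv 34: drop; pos3(id63) recv 92: fwd; pos4(id60) recv 63: fwd; pos5(id68) recv 60: drop; pos0(id38) recv 68: fwd
Round 2: pos2(id92) recv 38: drop; pos4(id60) recv 92: fwd; pos5(id68) recv 63: drop; pos1(id34) recv 68: fwd
Round 3: pos5(id68) recv 92: fwd; pos2(id92) recv 68: drop
Round 4: pos0(id38) recv 92: fwd
Round 5: pos1(id34) recv 92: fwd
Round 6: pos2(id92) recv 92: ELECTED

Answer: 60,63,92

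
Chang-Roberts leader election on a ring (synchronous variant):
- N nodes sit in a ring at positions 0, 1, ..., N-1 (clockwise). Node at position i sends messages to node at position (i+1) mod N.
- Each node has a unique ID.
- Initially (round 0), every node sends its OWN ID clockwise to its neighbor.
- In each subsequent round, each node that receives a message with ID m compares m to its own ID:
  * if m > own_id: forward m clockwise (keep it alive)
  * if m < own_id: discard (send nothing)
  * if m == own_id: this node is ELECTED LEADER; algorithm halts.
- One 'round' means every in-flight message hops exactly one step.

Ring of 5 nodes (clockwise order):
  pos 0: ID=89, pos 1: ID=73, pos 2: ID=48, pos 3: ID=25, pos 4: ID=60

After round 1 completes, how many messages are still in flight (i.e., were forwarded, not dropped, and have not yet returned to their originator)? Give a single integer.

Round 1: pos1(id73) recv 89: fwd; pos2(id48) recv 73: fwd; pos3(id25) recv 48: fwd; pos4(id60) recv 25: drop; pos0(id89) recv 60: drop
After round 1: 3 messages still in flight

Answer: 3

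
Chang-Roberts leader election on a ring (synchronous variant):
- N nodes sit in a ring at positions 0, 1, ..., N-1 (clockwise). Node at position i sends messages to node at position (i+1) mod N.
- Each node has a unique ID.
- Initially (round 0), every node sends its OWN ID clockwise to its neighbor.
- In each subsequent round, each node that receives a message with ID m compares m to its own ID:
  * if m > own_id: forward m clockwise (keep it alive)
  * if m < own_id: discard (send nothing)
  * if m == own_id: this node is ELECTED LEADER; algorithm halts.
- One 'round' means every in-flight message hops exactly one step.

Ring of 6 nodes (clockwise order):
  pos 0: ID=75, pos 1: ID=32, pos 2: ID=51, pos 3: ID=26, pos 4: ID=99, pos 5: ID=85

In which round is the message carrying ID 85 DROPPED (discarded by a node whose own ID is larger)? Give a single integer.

Answer: 5

Derivation:
Round 1: pos1(id32) recv 75: fwd; pos2(id51) recv 32: drop; pos3(id26) recv 51: fwd; pos4(id99) recv 26: drop; pos5(id85) recv 99: fwd; pos0(id75) recv 85: fwd
Round 2: pos2(id51) recv 75: fwd; pos4(id99) recv 51: drop; pos0(id75) recv 99: fwd; pos1(id32) recv 85: fwd
Round 3: pos3(id26) recv 75: fwd; pos1(id32) recv 99: fwd; pos2(id51) recv 85: fwd
Round 4: pos4(id99) recv 75: drop; pos2(id51) recv 99: fwd; pos3(id26) recv 85: fwd
Round 5: pos3(id26) recv 99: fwd; pos4(id99) recv 85: drop
Round 6: pos4(id99) recv 99: ELECTED
Message ID 85 originates at pos 5; dropped at pos 4 in round 5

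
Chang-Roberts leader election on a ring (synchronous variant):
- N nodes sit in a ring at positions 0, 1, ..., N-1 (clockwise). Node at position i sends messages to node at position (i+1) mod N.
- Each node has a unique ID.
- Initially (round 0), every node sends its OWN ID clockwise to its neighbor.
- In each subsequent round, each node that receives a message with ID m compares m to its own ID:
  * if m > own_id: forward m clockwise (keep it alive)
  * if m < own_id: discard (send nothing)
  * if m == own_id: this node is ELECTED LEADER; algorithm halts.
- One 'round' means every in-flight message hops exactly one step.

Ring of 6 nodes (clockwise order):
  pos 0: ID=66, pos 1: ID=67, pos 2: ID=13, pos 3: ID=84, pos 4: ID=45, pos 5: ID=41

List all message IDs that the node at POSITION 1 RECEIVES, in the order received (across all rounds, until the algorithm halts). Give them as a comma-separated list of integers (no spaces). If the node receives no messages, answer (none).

Round 1: pos1(id67) recv 66: drop; pos2(id13) recv 67: fwd; pos3(id84) recv 13: drop; pos4(id45) recv 84: fwd; pos5(id41) recv 45: fwd; pos0(id66) recv 41: drop
Round 2: pos3(id84) recv 67: drop; pos5(id41) recv 84: fwd; pos0(id66) recv 45: drop
Round 3: pos0(id66) recv 84: fwd
Round 4: pos1(id67) recv 84: fwd
Round 5: pos2(id13) recv 84: fwd
Round 6: pos3(id84) recv 84: ELECTED

Answer: 66,84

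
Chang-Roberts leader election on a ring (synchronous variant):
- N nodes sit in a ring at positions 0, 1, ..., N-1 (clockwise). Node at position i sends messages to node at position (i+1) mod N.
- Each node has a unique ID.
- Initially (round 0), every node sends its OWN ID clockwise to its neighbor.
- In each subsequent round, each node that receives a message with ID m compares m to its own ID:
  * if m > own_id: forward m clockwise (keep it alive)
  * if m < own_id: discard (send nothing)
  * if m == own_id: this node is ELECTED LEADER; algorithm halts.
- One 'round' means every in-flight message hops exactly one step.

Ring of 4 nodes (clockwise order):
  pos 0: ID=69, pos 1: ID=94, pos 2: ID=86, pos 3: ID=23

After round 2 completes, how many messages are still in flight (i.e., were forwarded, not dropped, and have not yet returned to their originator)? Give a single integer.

Answer: 2

Derivation:
Round 1: pos1(id94) recv 69: drop; pos2(id86) recv 94: fwd; pos3(id23) recv 86: fwd; pos0(id69) recv 23: drop
Round 2: pos3(id23) recv 94: fwd; pos0(id69) recv 86: fwd
After round 2: 2 messages still in flight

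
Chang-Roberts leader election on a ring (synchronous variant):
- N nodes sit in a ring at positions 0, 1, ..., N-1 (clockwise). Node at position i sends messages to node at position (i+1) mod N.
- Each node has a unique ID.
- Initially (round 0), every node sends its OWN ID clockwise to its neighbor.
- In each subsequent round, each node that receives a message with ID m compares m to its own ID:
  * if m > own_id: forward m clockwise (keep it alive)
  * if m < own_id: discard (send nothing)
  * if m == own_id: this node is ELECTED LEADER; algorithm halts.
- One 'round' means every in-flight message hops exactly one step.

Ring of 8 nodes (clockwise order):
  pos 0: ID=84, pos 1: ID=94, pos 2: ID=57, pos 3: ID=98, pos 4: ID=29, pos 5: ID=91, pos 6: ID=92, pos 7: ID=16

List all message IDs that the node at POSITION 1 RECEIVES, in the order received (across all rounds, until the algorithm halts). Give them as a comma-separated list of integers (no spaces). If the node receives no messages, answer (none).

Answer: 84,92,98

Derivation:
Round 1: pos1(id94) recv 84: drop; pos2(id57) recv 94: fwd; pos3(id98) recv 57: drop; pos4(id29) recv 98: fwd; pos5(id91) recv 29: drop; pos6(id92) recv 91: drop; pos7(id16) recv 92: fwd; pos0(id84) recv 16: drop
Round 2: pos3(id98) recv 94: drop; pos5(id91) recv 98: fwd; pos0(id84) recv 92: fwd
Round 3: pos6(id92) recv 98: fwd; pos1(id94) recv 92: drop
Round 4: pos7(id16) recv 98: fwd
Round 5: pos0(id84) recv 98: fwd
Round 6: pos1(id94) recv 98: fwd
Round 7: pos2(id57) recv 98: fwd
Round 8: pos3(id98) recv 98: ELECTED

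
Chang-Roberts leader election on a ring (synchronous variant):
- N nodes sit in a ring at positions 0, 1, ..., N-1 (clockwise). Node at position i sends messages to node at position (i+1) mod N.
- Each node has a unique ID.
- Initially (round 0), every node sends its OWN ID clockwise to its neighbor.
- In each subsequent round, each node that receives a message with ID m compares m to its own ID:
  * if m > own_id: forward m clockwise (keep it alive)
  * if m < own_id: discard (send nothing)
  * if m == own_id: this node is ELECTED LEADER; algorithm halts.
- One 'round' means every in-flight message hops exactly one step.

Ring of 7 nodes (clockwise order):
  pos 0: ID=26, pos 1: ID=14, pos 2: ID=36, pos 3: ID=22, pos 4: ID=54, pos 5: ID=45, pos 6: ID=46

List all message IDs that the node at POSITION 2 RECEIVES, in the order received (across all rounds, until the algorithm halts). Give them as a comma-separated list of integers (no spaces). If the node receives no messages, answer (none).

Answer: 14,26,46,54

Derivation:
Round 1: pos1(id14) recv 26: fwd; pos2(id36) recv 14: drop; pos3(id22) recv 36: fwd; pos4(id54) recv 22: drop; pos5(id45) recv 54: fwd; pos6(id46) recv 45: drop; pos0(id26) recv 46: fwd
Round 2: pos2(id36) recv 26: drop; pos4(id54) recv 36: drop; pos6(id46) recv 54: fwd; pos1(id14) recv 46: fwd
Round 3: pos0(id26) recv 54: fwd; pos2(id36) recv 46: fwd
Round 4: pos1(id14) recv 54: fwd; pos3(id22) recv 46: fwd
Round 5: pos2(id36) recv 54: fwd; pos4(id54) recv 46: drop
Round 6: pos3(id22) recv 54: fwd
Round 7: pos4(id54) recv 54: ELECTED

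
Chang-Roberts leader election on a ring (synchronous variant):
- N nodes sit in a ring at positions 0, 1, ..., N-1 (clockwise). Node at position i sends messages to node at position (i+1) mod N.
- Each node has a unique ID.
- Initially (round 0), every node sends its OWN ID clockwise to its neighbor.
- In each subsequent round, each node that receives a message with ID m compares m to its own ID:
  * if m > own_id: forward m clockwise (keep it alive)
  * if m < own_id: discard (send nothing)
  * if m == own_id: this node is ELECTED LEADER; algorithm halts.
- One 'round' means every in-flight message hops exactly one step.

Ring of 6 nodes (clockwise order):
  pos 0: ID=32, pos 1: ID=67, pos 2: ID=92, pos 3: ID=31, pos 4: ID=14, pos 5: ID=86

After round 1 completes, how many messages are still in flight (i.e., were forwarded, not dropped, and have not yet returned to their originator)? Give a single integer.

Round 1: pos1(id67) recv 32: drop; pos2(id92) recv 67: drop; pos3(id31) recv 92: fwd; pos4(id14) recv 31: fwd; pos5(id86) recv 14: drop; pos0(id32) recv 86: fwd
After round 1: 3 messages still in flight

Answer: 3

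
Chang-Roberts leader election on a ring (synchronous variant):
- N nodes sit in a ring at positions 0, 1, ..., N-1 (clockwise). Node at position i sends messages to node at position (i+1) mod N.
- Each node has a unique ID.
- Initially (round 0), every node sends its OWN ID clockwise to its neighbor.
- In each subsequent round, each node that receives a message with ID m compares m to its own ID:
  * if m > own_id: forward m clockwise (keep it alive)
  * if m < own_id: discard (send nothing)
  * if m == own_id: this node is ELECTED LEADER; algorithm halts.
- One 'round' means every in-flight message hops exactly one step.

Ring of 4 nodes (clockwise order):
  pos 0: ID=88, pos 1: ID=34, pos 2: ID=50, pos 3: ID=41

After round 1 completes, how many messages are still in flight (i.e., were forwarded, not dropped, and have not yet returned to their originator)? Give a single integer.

Round 1: pos1(id34) recv 88: fwd; pos2(id50) recv 34: drop; pos3(id41) recv 50: fwd; pos0(id88) recv 41: drop
After round 1: 2 messages still in flight

Answer: 2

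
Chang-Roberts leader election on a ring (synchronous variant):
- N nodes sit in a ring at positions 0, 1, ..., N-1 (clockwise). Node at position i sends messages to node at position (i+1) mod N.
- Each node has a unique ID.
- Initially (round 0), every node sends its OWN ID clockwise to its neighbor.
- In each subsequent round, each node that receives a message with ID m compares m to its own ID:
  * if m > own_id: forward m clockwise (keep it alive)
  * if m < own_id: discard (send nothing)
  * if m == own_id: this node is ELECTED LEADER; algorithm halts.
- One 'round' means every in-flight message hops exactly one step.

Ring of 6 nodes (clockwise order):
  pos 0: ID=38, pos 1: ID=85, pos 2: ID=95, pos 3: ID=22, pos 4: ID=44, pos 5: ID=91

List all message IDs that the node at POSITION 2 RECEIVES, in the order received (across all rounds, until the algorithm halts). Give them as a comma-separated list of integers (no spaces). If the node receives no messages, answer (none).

Answer: 85,91,95

Derivation:
Round 1: pos1(id85) recv 38: drop; pos2(id95) recv 85: drop; pos3(id22) recv 95: fwd; pos4(id44) recv 22: drop; pos5(id91) recv 44: drop; pos0(id38) recv 91: fwd
Round 2: pos4(id44) recv 95: fwd; pos1(id85) recv 91: fwd
Round 3: pos5(id91) recv 95: fwd; pos2(id95) recv 91: drop
Round 4: pos0(id38) recv 95: fwd
Round 5: pos1(id85) recv 95: fwd
Round 6: pos2(id95) recv 95: ELECTED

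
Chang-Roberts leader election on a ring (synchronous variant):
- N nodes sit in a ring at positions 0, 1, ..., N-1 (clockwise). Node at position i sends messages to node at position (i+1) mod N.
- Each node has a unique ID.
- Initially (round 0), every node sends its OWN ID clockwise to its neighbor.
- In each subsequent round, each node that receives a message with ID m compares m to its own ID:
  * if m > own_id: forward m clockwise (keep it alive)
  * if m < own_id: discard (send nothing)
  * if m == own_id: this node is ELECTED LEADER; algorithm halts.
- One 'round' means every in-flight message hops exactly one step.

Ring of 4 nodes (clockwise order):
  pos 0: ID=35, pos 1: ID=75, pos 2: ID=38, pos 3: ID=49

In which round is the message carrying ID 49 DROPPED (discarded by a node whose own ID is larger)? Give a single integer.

Answer: 2

Derivation:
Round 1: pos1(id75) recv 35: drop; pos2(id38) recv 75: fwd; pos3(id49) recv 38: drop; pos0(id35) recv 49: fwd
Round 2: pos3(id49) recv 75: fwd; pos1(id75) recv 49: drop
Round 3: pos0(id35) recv 75: fwd
Round 4: pos1(id75) recv 75: ELECTED
Message ID 49 originates at pos 3; dropped at pos 1 in round 2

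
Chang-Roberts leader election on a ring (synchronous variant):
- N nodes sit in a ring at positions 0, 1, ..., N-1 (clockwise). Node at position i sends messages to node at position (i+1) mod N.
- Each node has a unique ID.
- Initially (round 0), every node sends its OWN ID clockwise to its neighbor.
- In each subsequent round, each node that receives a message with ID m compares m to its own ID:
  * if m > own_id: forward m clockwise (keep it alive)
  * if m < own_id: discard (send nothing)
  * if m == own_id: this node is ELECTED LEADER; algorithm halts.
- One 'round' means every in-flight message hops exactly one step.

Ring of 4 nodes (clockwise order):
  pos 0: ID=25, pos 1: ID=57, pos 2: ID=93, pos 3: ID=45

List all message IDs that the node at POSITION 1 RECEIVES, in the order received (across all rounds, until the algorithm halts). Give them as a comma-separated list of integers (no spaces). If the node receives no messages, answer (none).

Answer: 25,45,93

Derivation:
Round 1: pos1(id57) recv 25: drop; pos2(id93) recv 57: drop; pos3(id45) recv 93: fwd; pos0(id25) recv 45: fwd
Round 2: pos0(id25) recv 93: fwd; pos1(id57) recv 45: drop
Round 3: pos1(id57) recv 93: fwd
Round 4: pos2(id93) recv 93: ELECTED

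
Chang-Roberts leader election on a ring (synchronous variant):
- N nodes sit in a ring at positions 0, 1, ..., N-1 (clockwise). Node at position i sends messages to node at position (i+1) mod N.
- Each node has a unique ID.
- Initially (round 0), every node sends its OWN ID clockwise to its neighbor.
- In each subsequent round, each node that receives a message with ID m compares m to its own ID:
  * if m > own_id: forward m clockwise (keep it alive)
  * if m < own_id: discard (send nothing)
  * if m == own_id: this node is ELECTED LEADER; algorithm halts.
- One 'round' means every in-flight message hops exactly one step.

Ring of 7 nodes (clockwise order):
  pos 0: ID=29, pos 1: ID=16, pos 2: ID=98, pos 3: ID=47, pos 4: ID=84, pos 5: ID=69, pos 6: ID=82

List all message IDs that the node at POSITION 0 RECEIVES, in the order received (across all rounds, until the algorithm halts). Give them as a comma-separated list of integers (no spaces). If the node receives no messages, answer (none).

Round 1: pos1(id16) recv 29: fwd; pos2(id98) recv 16: drop; pos3(id47) recv 98: fwd; pos4(id84) recv 47: drop; pos5(id69) recv 84: fwd; pos6(id82) recv 69: drop; pos0(id29) recv 82: fwd
Round 2: pos2(id98) recv 29: drop; pos4(id84) recv 98: fwd; pos6(id82) recv 84: fwd; pos1(id16) recv 82: fwd
Round 3: pos5(id69) recv 98: fwd; pos0(id29) recv 84: fwd; pos2(id98) recv 82: drop
Round 4: pos6(id82) recv 98: fwd; pos1(id16) recv 84: fwd
Round 5: pos0(id29) recv 98: fwd; pos2(id98) recv 84: drop
Round 6: pos1(id16) recv 98: fwd
Round 7: pos2(id98) recv 98: ELECTED

Answer: 82,84,98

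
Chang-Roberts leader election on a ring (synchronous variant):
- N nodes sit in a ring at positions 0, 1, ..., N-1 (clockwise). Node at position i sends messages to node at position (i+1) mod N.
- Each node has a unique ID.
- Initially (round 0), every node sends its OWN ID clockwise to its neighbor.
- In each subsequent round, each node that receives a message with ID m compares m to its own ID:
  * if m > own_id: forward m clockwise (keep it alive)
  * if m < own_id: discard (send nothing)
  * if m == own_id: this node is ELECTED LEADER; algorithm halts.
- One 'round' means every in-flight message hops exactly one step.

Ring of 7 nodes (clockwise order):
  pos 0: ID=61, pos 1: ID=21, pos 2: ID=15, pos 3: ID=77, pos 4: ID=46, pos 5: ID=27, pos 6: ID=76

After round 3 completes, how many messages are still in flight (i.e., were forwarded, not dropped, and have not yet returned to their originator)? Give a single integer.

Answer: 2

Derivation:
Round 1: pos1(id21) recv 61: fwd; pos2(id15) recv 21: fwd; pos3(id77) recv 15: drop; pos4(id46) recv 77: fwd; pos5(id27) recv 46: fwd; pos6(id76) recv 27: drop; pos0(id61) recv 76: fwd
Round 2: pos2(id15) recv 61: fwd; pos3(id77) recv 21: drop; pos5(id27) recv 77: fwd; pos6(id76) recv 46: drop; pos1(id21) recv 76: fwd
Round 3: pos3(id77) recv 61: drop; pos6(id76) recv 77: fwd; pos2(id15) recv 76: fwd
After round 3: 2 messages still in flight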